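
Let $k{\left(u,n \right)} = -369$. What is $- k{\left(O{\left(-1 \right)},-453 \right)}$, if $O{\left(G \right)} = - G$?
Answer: $369$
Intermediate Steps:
$- k{\left(O{\left(-1 \right)},-453 \right)} = \left(-1\right) \left(-369\right) = 369$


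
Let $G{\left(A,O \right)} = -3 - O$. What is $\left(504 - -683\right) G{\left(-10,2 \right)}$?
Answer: $-5935$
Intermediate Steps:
$\left(504 - -683\right) G{\left(-10,2 \right)} = \left(504 - -683\right) \left(-3 - 2\right) = \left(504 + 683\right) \left(-3 - 2\right) = 1187 \left(-5\right) = -5935$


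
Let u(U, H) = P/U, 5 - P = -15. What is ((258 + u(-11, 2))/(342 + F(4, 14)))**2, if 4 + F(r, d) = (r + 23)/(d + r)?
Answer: 31764496/55785961 ≈ 0.56940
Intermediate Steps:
P = 20 (P = 5 - 1*(-15) = 5 + 15 = 20)
F(r, d) = -4 + (23 + r)/(d + r) (F(r, d) = -4 + (r + 23)/(d + r) = -4 + (23 + r)/(d + r))
u(U, H) = 20/U
((258 + u(-11, 2))/(342 + F(4, 14)))**2 = ((258 + 20/(-11))/(342 + (23 - 4*14 - 3*4)/(14 + 4)))**2 = ((258 + 20*(-1/11))/(342 + (23 - 56 - 12)/18))**2 = ((258 - 20/11)/(342 + (1/18)*(-45)))**2 = (2818/(11*(342 - 5/2)))**2 = (2818/(11*(679/2)))**2 = ((2818/11)*(2/679))**2 = (5636/7469)**2 = 31764496/55785961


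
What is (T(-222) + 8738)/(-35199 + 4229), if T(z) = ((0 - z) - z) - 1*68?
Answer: -4557/15485 ≈ -0.29428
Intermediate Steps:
T(z) = -68 - 2*z (T(z) = (-z - z) - 68 = -2*z - 68 = -68 - 2*z)
(T(-222) + 8738)/(-35199 + 4229) = ((-68 - 2*(-222)) + 8738)/(-35199 + 4229) = ((-68 + 444) + 8738)/(-30970) = (376 + 8738)*(-1/30970) = 9114*(-1/30970) = -4557/15485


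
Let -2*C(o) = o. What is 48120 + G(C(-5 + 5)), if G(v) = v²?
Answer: 48120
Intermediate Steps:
C(o) = -o/2
48120 + G(C(-5 + 5)) = 48120 + (-(-5 + 5)/2)² = 48120 + (-½*0)² = 48120 + 0² = 48120 + 0 = 48120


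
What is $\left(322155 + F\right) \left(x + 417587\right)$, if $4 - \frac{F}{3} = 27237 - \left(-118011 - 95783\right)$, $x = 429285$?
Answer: $-339533003472$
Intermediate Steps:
$F = -723081$ ($F = 12 - 3 \left(27237 - \left(-118011 - 95783\right)\right) = 12 - 3 \left(27237 - -213794\right) = 12 - 3 \left(27237 + 213794\right) = 12 - 723093 = -723081$)
$\left(322155 + F\right) \left(x + 417587\right) = \left(322155 - 723081\right) \left(429285 + 417587\right) = \left(-400926\right) 846872 = -339533003472$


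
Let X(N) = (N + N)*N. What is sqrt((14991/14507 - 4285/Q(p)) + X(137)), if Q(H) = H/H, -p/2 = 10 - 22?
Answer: sqrt(6998412712834)/14507 ≈ 182.36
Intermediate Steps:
p = 24 (p = -2*(10 - 22) = -2*(-12) = 24)
X(N) = 2*N**2 (X(N) = (2*N)*N = 2*N**2)
Q(H) = 1
sqrt((14991/14507 - 4285/Q(p)) + X(137)) = sqrt((14991/14507 - 4285/1) + 2*137**2) = sqrt((14991*(1/14507) - 4285*1) + 2*18769) = sqrt((14991/14507 - 4285) + 37538) = sqrt(-62147504/14507 + 37538) = sqrt(482416262/14507) = sqrt(6998412712834)/14507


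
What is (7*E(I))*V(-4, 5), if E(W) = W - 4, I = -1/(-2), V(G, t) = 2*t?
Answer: -245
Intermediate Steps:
I = ½ (I = -1*(-½) = ½ ≈ 0.50000)
E(W) = -4 + W
(7*E(I))*V(-4, 5) = (7*(-4 + ½))*(2*5) = (7*(-7/2))*10 = -49/2*10 = -245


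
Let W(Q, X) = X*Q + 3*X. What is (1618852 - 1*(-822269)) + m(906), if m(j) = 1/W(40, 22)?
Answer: 2309300467/946 ≈ 2.4411e+6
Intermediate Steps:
W(Q, X) = 3*X + Q*X (W(Q, X) = Q*X + 3*X = 3*X + Q*X)
m(j) = 1/946 (m(j) = 1/(22*(3 + 40)) = 1/(22*43) = 1/946)
(1618852 - 1*(-822269)) + m(906) = (1618852 - 1*(-822269)) + 1/946 = (1618852 + 822269) + 1/946 = 2441121 + 1/946 = 2309300467/946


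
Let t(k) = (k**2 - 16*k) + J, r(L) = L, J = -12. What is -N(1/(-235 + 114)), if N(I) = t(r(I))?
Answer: 173755/14641 ≈ 11.868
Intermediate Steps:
t(k) = -12 + k**2 - 16*k (t(k) = (k**2 - 16*k) - 12 = -12 + k**2 - 16*k)
N(I) = -12 + I**2 - 16*I
-N(1/(-235 + 114)) = -(-12 + (1/(-235 + 114))**2 - 16/(-235 + 114)) = -(-12 + (1/(-121))**2 - 16/(-121)) = -(-12 + (-1/121)**2 - 16*(-1/121)) = -(-12 + 1/14641 + 16/121) = -1*(-173755/14641) = 173755/14641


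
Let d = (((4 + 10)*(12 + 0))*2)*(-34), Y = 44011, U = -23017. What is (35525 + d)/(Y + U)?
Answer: 24101/20994 ≈ 1.1480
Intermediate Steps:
d = -11424 (d = ((14*12)*2)*(-34) = (168*2)*(-34) = 336*(-34) = -11424)
(35525 + d)/(Y + U) = (35525 - 11424)/(44011 - 23017) = 24101/20994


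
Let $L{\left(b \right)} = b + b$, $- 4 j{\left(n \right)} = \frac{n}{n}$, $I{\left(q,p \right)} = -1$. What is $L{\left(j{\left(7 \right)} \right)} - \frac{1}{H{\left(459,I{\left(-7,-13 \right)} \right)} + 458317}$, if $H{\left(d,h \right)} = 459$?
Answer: $- \frac{229389}{458776} \approx -0.5$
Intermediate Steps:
$j{\left(n \right)} = - \frac{1}{4}$ ($j{\left(n \right)} = - \frac{n \frac{1}{n}}{4} = \left(- \frac{1}{4}\right) 1 = - \frac{1}{4}$)
$L{\left(b \right)} = 2 b$
$L{\left(j{\left(7 \right)} \right)} - \frac{1}{H{\left(459,I{\left(-7,-13 \right)} \right)} + 458317} = 2 \left(- \frac{1}{4}\right) - \frac{1}{459 + 458317} = - \frac{1}{2} - \frac{1}{458776} = - \frac{229389}{458776}$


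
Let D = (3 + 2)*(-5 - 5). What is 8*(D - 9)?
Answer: -472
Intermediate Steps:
D = -50 (D = 5*(-10) = -50)
8*(D - 9) = 8*(-50 - 9) = 8*(-59) = -472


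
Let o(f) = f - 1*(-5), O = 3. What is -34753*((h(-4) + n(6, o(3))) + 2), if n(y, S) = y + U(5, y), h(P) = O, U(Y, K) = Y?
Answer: -556048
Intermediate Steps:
h(P) = 3
o(f) = 5 + f (o(f) = f + 5 = 5 + f)
n(y, S) = 5 + y (n(y, S) = y + 5 = 5 + y)
-34753*((h(-4) + n(6, o(3))) + 2) = -34753*((3 + (5 + 6)) + 2) = -34753*((3 + 11) + 2) = -34753*(14 + 2) = -34753*16 = -556048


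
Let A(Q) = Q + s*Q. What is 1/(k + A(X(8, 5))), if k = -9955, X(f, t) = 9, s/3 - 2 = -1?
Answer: -1/9919 ≈ -0.00010082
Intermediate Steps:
s = 3 (s = 6 + 3*(-1) = 6 - 3 = 3)
A(Q) = 4*Q (A(Q) = Q + 3*Q = 4*Q)
1/(k + A(X(8, 5))) = 1/(-9955 + 4*9) = 1/(-9955 + 36) = 1/(-9919) = -1/9919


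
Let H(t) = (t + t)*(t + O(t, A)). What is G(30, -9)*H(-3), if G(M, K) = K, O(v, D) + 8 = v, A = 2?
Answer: -756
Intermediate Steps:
O(v, D) = -8 + v
H(t) = 2*t*(-8 + 2*t) (H(t) = (t + t)*(t + (-8 + t)) = (2*t)*(-8 + 2*t) = 2*t*(-8 + 2*t))
G(30, -9)*H(-3) = -36*(-3)*(-4 - 3) = -36*(-3)*(-7) = -9*84 = -756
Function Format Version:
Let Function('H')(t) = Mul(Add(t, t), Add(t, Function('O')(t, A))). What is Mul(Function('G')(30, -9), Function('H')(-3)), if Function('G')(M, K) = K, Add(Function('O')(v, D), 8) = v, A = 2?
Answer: -756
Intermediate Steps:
Function('O')(v, D) = Add(-8, v)
Function('H')(t) = Mul(2, t, Add(-8, Mul(2, t))) (Function('H')(t) = Mul(Add(t, t), Add(t, Add(-8, t))) = Mul(Mul(2, t), Add(-8, Mul(2, t))) = Mul(2, t, Add(-8, Mul(2, t))))
Mul(Function('G')(30, -9), Function('H')(-3)) = Mul(-9, Mul(4, -3, Add(-4, -3))) = Mul(-9, Mul(4, -3, -7)) = Mul(-9, 84) = -756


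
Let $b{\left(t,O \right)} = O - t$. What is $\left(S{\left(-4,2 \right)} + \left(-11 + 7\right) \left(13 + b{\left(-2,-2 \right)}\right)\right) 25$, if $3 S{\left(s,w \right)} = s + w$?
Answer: $- \frac{3950}{3} \approx -1316.7$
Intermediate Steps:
$S{\left(s,w \right)} = \frac{s}{3} + \frac{w}{3}$ ($S{\left(s,w \right)} = \frac{s + w}{3} = \frac{s}{3} + \frac{w}{3}$)
$\left(S{\left(-4,2 \right)} + \left(-11 + 7\right) \left(13 + b{\left(-2,-2 \right)}\right)\right) 25 = \left(\left(\frac{1}{3} \left(-4\right) + \frac{1}{3} \cdot 2\right) + \left(-11 + 7\right) \left(13 - 0\right)\right) 25 = \left(\left(- \frac{4}{3} + \frac{2}{3}\right) - 4 \left(13 + \left(-2 + 2\right)\right)\right) 25 = \left(- \frac{2}{3} - 4 \left(13 + 0\right)\right) 25 = \left(- \frac{2}{3} - 52\right) 25 = \left(- \frac{158}{3}\right) 25 = - \frac{3950}{3}$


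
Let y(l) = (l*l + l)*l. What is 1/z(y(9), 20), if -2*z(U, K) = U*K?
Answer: -1/8100 ≈ -0.00012346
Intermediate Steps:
y(l) = l*(l + l**2) (y(l) = (l**2 + l)*l = (l + l**2)*l = l*(l + l**2))
z(U, K) = -K*U/2 (z(U, K) = -U*K/2 = -K*U/2)
1/z(y(9), 20) = 1/(-1/2*20*9**2*(1 + 9)) = 1/(-1/2*20*81*10) = 1/(-1/2*20*810) = 1/(-8100) = -1/8100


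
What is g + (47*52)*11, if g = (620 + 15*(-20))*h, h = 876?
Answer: 307204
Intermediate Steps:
g = 280320 (g = (620 + 15*(-20))*876 = (620 - 300)*876 = 320*876 = 280320)
g + (47*52)*11 = 280320 + (47*52)*11 = 280320 + 2444*11 = 280320 + 26884 = 307204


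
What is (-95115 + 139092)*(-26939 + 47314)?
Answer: 896031375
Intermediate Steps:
(-95115 + 139092)*(-26939 + 47314) = 43977*20375 = 896031375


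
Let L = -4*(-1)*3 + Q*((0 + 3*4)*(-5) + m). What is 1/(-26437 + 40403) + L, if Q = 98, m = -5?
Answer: -88795827/13966 ≈ -6358.0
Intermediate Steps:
L = -6358 (L = -4*(-1)*3 + 98*((0 + 3*4)*(-5) - 5) = 4*3 + 98*((0 + 12)*(-5) - 5) = 12 + 98*(12*(-5) - 5) = 12 + 98*(-60 - 5) = 12 + 98*(-65) = 12 - 6370 = -6358)
1/(-26437 + 40403) + L = 1/(-26437 + 40403) - 6358 = 1/13966 - 6358 = -88795827/13966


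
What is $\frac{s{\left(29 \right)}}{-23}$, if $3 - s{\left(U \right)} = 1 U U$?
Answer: $\frac{838}{23} \approx 36.435$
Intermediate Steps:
$s{\left(U \right)} = 3 - U^{2}$ ($s{\left(U \right)} = 3 - 1 U U = 3 - U U = 3 - U^{2}$)
$\frac{s{\left(29 \right)}}{-23} = \frac{3 - 29^{2}}{-23} = \left(3 - 841\right) \left(- \frac{1}{23}\right) = \left(-838\right) \left(- \frac{1}{23}\right) = \frac{838}{23}$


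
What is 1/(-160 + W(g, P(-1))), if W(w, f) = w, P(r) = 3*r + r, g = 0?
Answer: -1/160 ≈ -0.0062500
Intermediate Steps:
P(r) = 4*r
1/(-160 + W(g, P(-1))) = 1/(-160 + 0) = 1/(-160) = -1/160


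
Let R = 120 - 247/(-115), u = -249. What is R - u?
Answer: 42682/115 ≈ 371.15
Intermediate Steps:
R = 14047/115 (R = 120 - 247*(-1)/115 = 120 - 1*(-247/115) = 120 + 247/115 = 14047/115 ≈ 122.15)
R - u = 14047/115 - 1*(-249) = 14047/115 + 249 = 42682/115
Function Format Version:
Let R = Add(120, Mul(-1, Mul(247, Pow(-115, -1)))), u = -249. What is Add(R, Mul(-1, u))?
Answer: Rational(42682, 115) ≈ 371.15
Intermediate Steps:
R = Rational(14047, 115) (R = Add(120, Mul(-1, Mul(247, Rational(-1, 115)))) = Add(120, Mul(-1, Rational(-247, 115))) = Add(120, Rational(247, 115)) = Rational(14047, 115) ≈ 122.15)
Add(R, Mul(-1, u)) = Add(Rational(14047, 115), Mul(-1, -249)) = Add(Rational(14047, 115), 249) = Rational(42682, 115)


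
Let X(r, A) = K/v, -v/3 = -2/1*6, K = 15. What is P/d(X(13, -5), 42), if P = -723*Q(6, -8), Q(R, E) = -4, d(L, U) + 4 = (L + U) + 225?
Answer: 34704/3161 ≈ 10.979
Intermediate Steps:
v = 36 (v = -3*(-2/1)*6 = -3*(-2*1)*6 = -(-6)*6 = -3*(-12) = 36)
X(r, A) = 5/12 (X(r, A) = 15/36 = 15*(1/36) = 5/12)
d(L, U) = 221 + L + U (d(L, U) = -4 + ((L + U) + 225) = -4 + (225 + L + U) = 221 + L + U)
P = 2892 (P = -723*(-4) = 2892)
P/d(X(13, -5), 42) = 2892/(221 + 5/12 + 42) = 2892/(3161/12) = 2892*(12/3161) = 34704/3161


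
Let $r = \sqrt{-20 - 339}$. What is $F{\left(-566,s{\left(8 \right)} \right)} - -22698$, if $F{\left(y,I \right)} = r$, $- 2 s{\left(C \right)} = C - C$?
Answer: $22698 + i \sqrt{359} \approx 22698.0 + 18.947 i$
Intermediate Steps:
$r = i \sqrt{359}$ ($r = \sqrt{-359} = i \sqrt{359} \approx 18.947 i$)
$s{\left(C \right)} = 0$ ($s{\left(C \right)} = - \frac{C - C}{2} = \left(- \frac{1}{2}\right) 0 = 0$)
$F{\left(y,I \right)} = i \sqrt{359}$
$F{\left(-566,s{\left(8 \right)} \right)} - -22698 = i \sqrt{359} - -22698 = i \sqrt{359} + 22698 = 22698 + i \sqrt{359}$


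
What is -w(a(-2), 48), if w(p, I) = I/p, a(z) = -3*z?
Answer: -8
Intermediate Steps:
-w(a(-2), 48) = -48/((-3*(-2))) = -48/6 = -1*8 = -8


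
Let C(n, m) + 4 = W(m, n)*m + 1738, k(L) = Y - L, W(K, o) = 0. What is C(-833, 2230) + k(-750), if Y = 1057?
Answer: 3541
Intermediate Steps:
k(L) = 1057 - L
C(n, m) = 1734 (C(n, m) = -4 + (0*m + 1738) = -4 + (0 + 1738) = -4 + 1738 = 1734)
C(-833, 2230) + k(-750) = 1734 + (1057 - 1*(-750)) = 1734 + (1057 + 750) = 1734 + 1807 = 3541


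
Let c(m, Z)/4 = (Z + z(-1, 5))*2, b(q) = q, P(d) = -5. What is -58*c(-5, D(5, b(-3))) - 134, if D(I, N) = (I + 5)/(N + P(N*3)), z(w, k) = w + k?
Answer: -1410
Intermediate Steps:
z(w, k) = k + w
D(I, N) = (5 + I)/(-5 + N) (D(I, N) = (I + 5)/(N - 5) = (5 + I)/(-5 + N))
c(m, Z) = 32 + 8*Z (c(m, Z) = 4*((Z + (5 - 1))*2) = 4*((Z + 4)*2) = 4*((4 + Z)*2) = 4*(8 + 2*Z) = 32 + 8*Z)
-58*c(-5, D(5, b(-3))) - 134 = -58*(32 + 8*((5 + 5)/(-5 - 3))) - 134 = -58*(32 + 8*(10/(-8))) - 134 = -58*(32 + 8*(-⅛*10)) - 134 = -58*(32 + 8*(-5/4)) - 134 = -58*(32 - 10) - 134 = -58*22 - 134 = -1276 - 134 = -1410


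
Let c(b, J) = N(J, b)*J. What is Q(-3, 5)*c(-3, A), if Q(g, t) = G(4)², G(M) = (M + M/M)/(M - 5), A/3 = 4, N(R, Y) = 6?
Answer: 1800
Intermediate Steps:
A = 12 (A = 3*4 = 12)
G(M) = (1 + M)/(-5 + M) (G(M) = (M + 1)/(-5 + M) = (1 + M)/(-5 + M))
c(b, J) = 6*J
Q(g, t) = 25 (Q(g, t) = ((1 + 4)/(-5 + 4))² = (5/(-1))² = (-1*5)² = (-5)² = 25)
Q(-3, 5)*c(-3, A) = 25*(6*12) = 25*72 = 1800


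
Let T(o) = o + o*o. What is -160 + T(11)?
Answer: -28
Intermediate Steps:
T(o) = o + o**2
-160 + T(11) = -160 + 11*(1 + 11) = -160 + 11*12 = -160 + 132 = -28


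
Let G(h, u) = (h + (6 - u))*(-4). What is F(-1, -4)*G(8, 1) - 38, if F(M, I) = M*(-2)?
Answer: -142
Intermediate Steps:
G(h, u) = -24 - 4*h + 4*u (G(h, u) = (6 + h - u)*(-4) = -24 - 4*h + 4*u)
F(M, I) = -2*M
F(-1, -4)*G(8, 1) - 38 = (-2*(-1))*(-24 - 4*8 + 4*1) - 38 = 2*(-24 - 32 + 4) - 38 = 2*(-52) - 38 = -104 - 38 = -142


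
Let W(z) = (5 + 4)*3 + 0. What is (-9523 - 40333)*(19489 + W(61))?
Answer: -972989696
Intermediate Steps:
W(z) = 27 (W(z) = 9*3 + 0 = 27 + 0 = 27)
(-9523 - 40333)*(19489 + W(61)) = (-9523 - 40333)*(19489 + 27) = -49856*19516 = -972989696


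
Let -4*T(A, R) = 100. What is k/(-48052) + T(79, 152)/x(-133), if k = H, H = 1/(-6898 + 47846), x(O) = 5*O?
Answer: 9838166347/261695228368 ≈ 0.037594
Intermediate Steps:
T(A, R) = -25 (T(A, R) = -¼*100 = -25)
H = 1/40948 ≈ 2.4421e-5
k = 1/40948 ≈ 2.4421e-5
k/(-48052) + T(79, 152)/x(-133) = (1/40948)/(-48052) - 25/(5*(-133)) = (1/40948)*(-1/48052) - 25/(-665) = -1/1967633296 - 25*(-1/665) = -1/1967633296 + 5/133 = 9838166347/261695228368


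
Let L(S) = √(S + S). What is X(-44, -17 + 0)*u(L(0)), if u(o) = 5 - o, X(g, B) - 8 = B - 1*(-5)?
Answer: -20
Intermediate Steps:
L(S) = √2*√S (L(S) = √(2*S) = √2*√S)
X(g, B) = 13 + B (X(g, B) = 8 + (B - 1*(-5)) = 8 + (B + 5) = 8 + (5 + B) = 13 + B)
X(-44, -17 + 0)*u(L(0)) = (13 + (-17 + 0))*(5 - √2*√0) = (13 - 17)*(5 - √2*0) = -4*(5 - 1*0) = -4*(5 + 0) = -4*5 = -20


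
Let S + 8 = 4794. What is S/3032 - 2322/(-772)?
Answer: 1341887/292588 ≈ 4.5863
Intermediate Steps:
S = 4786 (S = -8 + 4794 = 4786)
S/3032 - 2322/(-772) = 4786/3032 - 2322/(-772) = 4786*(1/3032) - 2322*(-1/772) = 2393/1516 + 1161/386 = 1341887/292588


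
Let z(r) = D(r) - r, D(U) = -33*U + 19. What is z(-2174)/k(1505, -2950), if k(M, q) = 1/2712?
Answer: 200511720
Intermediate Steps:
D(U) = 19 - 33*U
z(r) = 19 - 34*r (z(r) = (19 - 33*r) - r = 19 - 34*r)
k(M, q) = 1/2712
z(-2174)/k(1505, -2950) = (19 - 34*(-2174))/(1/2712) = (19 + 73916)*2712 = 73935*2712 = 200511720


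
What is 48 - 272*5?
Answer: -1312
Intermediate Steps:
48 - 272*5 = 48 - 68*20 = 48 - 1360 = -1312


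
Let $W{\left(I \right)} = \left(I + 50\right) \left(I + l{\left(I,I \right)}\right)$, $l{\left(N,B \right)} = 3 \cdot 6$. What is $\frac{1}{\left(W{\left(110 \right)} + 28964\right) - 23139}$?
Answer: $\frac{1}{26305} \approx 3.8016 \cdot 10^{-5}$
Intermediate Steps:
$l{\left(N,B \right)} = 18$
$W{\left(I \right)} = \left(18 + I\right) \left(50 + I\right)$ ($W{\left(I \right)} = \left(I + 50\right) \left(I + 18\right) = \left(50 + I\right) \left(18 + I\right) = \left(18 + I\right) \left(50 + I\right)$)
$\frac{1}{\left(W{\left(110 \right)} + 28964\right) - 23139} = \frac{1}{\left(\left(900 + 110^{2} + 68 \cdot 110\right) + 28964\right) - 23139} = \frac{1}{\left(\left(900 + 12100 + 7480\right) + 28964\right) - 23139} = \frac{1}{\left(20480 + 28964\right) - 23139} = \frac{1}{49444 - 23139} = \frac{1}{26305}$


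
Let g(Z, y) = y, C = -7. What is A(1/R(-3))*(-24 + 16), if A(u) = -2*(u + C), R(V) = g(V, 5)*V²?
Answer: -5024/45 ≈ -111.64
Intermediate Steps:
R(V) = 5*V²
A(u) = 14 - 2*u (A(u) = -2*(u - 7) = -2*(-7 + u) = 14 - 2*u)
A(1/R(-3))*(-24 + 16) = (14 - 2/(5*(-3)²))*(-24 + 16) = (14 - 2/(5*9))*(-8) = (14 - 2/45)*(-8) = (628/45)*(-8) = -5024/45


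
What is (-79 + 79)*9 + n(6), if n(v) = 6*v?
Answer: 36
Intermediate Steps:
(-79 + 79)*9 + n(6) = (-79 + 79)*9 + 6*6 = 0*9 + 36 = 0 + 36 = 36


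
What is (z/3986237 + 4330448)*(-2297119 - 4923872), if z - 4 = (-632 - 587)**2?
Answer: -124650144121406389731/3986237 ≈ -3.1270e+13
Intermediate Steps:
z = 1485965 (z = 4 + (-632 - 587)**2 = 4 + (-1219)**2 = 4 + 1485961 = 1485965)
(z/3986237 + 4330448)*(-2297119 - 4923872) = (1485965/3986237 + 4330448)*(-2297119 - 4923872) = (1485965*(1/3986237) + 4330448)*(-7220991) = (1485965/3986237 + 4330448)*(-7220991) = (17262193530141/3986237)*(-7220991) = -124650144121406389731/3986237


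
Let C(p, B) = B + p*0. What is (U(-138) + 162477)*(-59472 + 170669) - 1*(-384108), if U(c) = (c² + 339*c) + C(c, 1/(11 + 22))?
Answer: 494437682000/33 ≈ 1.4983e+10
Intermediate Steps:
C(p, B) = B (C(p, B) = B + 0 = B)
U(c) = 1/33 + c² + 339*c (U(c) = (c² + 339*c) + 1/(11 + 22) = (c² + 339*c) + 1/33 = 1/33 + c² + 339*c)
(U(-138) + 162477)*(-59472 + 170669) - 1*(-384108) = ((1/33 + (-138)² + 339*(-138)) + 162477)*(-59472 + 170669) - 1*(-384108) = ((1/33 + 19044 - 46782) + 162477)*111197 + 384108 = (-915353/33 + 162477)*111197 + 384108 = (4446388/33)*111197 + 384108 = 494425006436/33 + 384108 = 494437682000/33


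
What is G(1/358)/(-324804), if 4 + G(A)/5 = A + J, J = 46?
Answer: -75185/116279832 ≈ -0.00064659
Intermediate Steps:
G(A) = 210 + 5*A (G(A) = -20 + 5*(A + 46) = -20 + 5*(46 + A) = -20 + (230 + 5*A) = 210 + 5*A)
G(1/358)/(-324804) = (210 + 5/358)/(-324804) = (210 + 5*(1/358))*(-1/324804) = (210 + 5/358)*(-1/324804) = (75185/358)*(-1/324804) = -75185/116279832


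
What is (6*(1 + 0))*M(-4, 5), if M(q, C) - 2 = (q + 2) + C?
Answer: 30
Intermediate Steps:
M(q, C) = 4 + C + q (M(q, C) = 2 + ((q + 2) + C) = 2 + ((2 + q) + C) = 2 + (2 + C + q) = 4 + C + q)
(6*(1 + 0))*M(-4, 5) = (6*(1 + 0))*(4 + 5 - 4) = (6*1)*5 = 6*5 = 30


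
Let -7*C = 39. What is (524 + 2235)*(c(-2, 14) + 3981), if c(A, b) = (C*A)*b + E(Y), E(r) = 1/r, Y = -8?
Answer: 91309105/8 ≈ 1.1414e+7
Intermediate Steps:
C = -39/7 (C = -⅐*39 = -39/7 ≈ -5.5714)
c(A, b) = -⅛ - 39*A*b/7 (c(A, b) = (-39*A/7)*b + 1/(-8) = -39*A*b/7 - ⅛ = -⅛ - 39*A*b/7)
(524 + 2235)*(c(-2, 14) + 3981) = (524 + 2235)*((-⅛ - 39/7*(-2)*14) + 3981) = 2759*((-⅛ + 156) + 3981) = 2759*(1247/8 + 3981) = 2759*(33095/8) = 91309105/8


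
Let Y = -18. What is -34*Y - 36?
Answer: 576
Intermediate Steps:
-34*Y - 36 = -34*(-18) - 36 = 612 - 36 = 576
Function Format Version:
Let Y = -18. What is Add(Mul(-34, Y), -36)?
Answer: 576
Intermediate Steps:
Add(Mul(-34, Y), -36) = Add(Mul(-34, -18), -36) = Add(612, -36) = 576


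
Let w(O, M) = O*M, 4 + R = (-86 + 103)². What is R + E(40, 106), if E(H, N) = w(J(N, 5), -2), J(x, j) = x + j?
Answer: 63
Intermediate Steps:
R = 285 (R = -4 + (-86 + 103)² = -4 + 17² = -4 + 289 = 285)
J(x, j) = j + x
w(O, M) = M*O
E(H, N) = -10 - 2*N (E(H, N) = -2*(5 + N) = -10 - 2*N)
R + E(40, 106) = 285 + (-10 - 2*106) = 285 + (-10 - 212) = 285 - 222 = 63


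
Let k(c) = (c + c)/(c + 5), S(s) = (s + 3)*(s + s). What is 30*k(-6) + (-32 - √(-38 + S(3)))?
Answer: 328 - I*√2 ≈ 328.0 - 1.4142*I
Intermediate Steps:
S(s) = 2*s*(3 + s) (S(s) = (3 + s)*(2*s) = 2*s*(3 + s))
k(c) = 2*c/(5 + c) (k(c) = (2*c)/(5 + c) = 2*c/(5 + c))
30*k(-6) + (-32 - √(-38 + S(3))) = 30*(2*(-6)/(5 - 6)) + (-32 - √(-38 + 2*3*(3 + 3))) = 30*(2*(-6)/(-1)) + (-32 - √(-38 + 2*3*6)) = 30*(2*(-6)*(-1)) + (-32 - √(-38 + 36)) = 30*12 + (-32 - √(-2)) = 360 + (-32 - I*√2) = 328 - I*√2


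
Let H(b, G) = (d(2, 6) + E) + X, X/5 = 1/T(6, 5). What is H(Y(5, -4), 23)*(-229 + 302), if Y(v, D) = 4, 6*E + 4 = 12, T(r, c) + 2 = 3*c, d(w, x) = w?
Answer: 10585/39 ≈ 271.41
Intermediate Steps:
T(r, c) = -2 + 3*c
E = 4/3 (E = -⅔ + (⅙)*12 = -⅔ + 2 = 4/3 ≈ 1.3333)
X = 5/13 (X = 5/(-2 + 3*5) = 5/(-2 + 15) = 5/13 ≈ 0.38462)
H(b, G) = 145/39 (H(b, G) = (2 + 4/3) + 5/13 = 10/3 + 5/13 = 145/39)
H(Y(5, -4), 23)*(-229 + 302) = 145*(-229 + 302)/39 = (145/39)*73 = 10585/39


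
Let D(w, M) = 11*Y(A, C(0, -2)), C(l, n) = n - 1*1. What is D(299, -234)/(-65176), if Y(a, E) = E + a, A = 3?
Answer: 0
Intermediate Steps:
C(l, n) = -1 + n (C(l, n) = n - 1 = -1 + n)
D(w, M) = 0 (D(w, M) = 11*((-1 - 2) + 3) = 11*(-3 + 3) = 11*0 = 0)
D(299, -234)/(-65176) = 0/(-65176) = 0*(-1/65176) = 0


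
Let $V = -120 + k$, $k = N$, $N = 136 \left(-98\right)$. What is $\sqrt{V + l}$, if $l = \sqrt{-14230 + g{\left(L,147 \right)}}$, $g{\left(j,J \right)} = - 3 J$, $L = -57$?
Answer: $\sqrt{-13448 + i \sqrt{14671}} \approx 0.5222 + 115.97 i$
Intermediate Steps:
$N = -13328$
$l = i \sqrt{14671}$ ($l = \sqrt{-14230 - 441} = \sqrt{-14671} = i \sqrt{14671} \approx 121.12 i$)
$k = -13328$
$V = -13448$ ($V = -120 - 13328 = -13448$)
$\sqrt{V + l} = \sqrt{-13448 + i \sqrt{14671}}$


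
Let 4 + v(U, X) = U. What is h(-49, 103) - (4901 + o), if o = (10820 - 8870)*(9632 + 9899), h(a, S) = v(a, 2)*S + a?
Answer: -38095859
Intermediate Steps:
v(U, X) = -4 + U
h(a, S) = a + S*(-4 + a) (h(a, S) = (-4 + a)*S + a = S*(-4 + a) + a = a + S*(-4 + a))
o = 38085450 (o = 1950*19531 = 38085450)
h(-49, 103) - (4901 + o) = (-49 + 103*(-4 - 49)) - (4901 + 38085450) = (-49 + 103*(-53)) - 1*38090351 = (-49 - 5459) - 38090351 = -5508 - 38090351 = -38095859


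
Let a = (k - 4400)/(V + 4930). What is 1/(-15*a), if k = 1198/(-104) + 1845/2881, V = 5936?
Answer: 542619064/3304012895 ≈ 0.16423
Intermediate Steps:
k = -1629779/149812 (k = 1198*(-1/104) + 1845*(1/2881) = -599/52 + 1845/2881 = -1629779/149812 ≈ -10.879)
a = -660802579/1627857192 (a = (-1629779/149812 - 4400)/(5936 + 4930) = -660802579/149812/10866 = -660802579/149812*1/10866 = -660802579/1627857192 ≈ -0.40593)
1/(-15*a) = 1/(-15*(-660802579/1627857192)) = 1/(3304012895/542619064) = 542619064/3304012895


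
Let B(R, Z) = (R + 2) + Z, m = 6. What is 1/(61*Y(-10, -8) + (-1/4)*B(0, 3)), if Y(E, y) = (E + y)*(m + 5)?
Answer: -4/48317 ≈ -8.2787e-5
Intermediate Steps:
B(R, Z) = 2 + R + Z (B(R, Z) = (2 + R) + Z = 2 + R + Z)
Y(E, y) = 11*E + 11*y (Y(E, y) = (E + y)*(6 + 5) = (E + y)*11 = 11*E + 11*y)
1/(61*Y(-10, -8) + (-1/4)*B(0, 3)) = 1/(61*(11*(-10) + 11*(-8)) + (-1/4)*(2 + 0 + 3)) = 1/(61*(-110 - 88) + ((1/4)*(-1))*5) = 1/(61*(-198) - 1/4*5) = 1/(-12078 - 5/4) = 1/(-48317/4) = -4/48317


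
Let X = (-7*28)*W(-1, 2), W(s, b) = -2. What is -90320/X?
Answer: -11290/49 ≈ -230.41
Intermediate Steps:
X = 392 (X = -7*28*(-2) = -196*(-2) = 392)
-90320/X = -90320/392 = -90320*1/392 = -11290/49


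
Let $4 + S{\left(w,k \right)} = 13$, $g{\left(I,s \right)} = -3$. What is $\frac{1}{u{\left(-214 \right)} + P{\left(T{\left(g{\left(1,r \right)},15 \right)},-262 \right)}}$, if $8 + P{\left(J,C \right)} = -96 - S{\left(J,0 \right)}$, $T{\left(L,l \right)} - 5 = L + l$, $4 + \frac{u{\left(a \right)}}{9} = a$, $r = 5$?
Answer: $- \frac{1}{2075} \approx -0.00048193$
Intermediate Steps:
$u{\left(a \right)} = -36 + 9 a$
$T{\left(L,l \right)} = 5 + L + l$ ($T{\left(L,l \right)} = 5 + \left(L + l\right) = 5 + L + l$)
$S{\left(w,k \right)} = 9$ ($S{\left(w,k \right)} = -4 + 13 = 9$)
$P{\left(J,C \right)} = -113$ ($P{\left(J,C \right)} = -8 - 105 = -113$)
$\frac{1}{u{\left(-214 \right)} + P{\left(T{\left(g{\left(1,r \right)},15 \right)},-262 \right)}} = \frac{1}{\left(-36 + 9 \left(-214\right)\right) - 113} = \frac{1}{\left(-36 - 1926\right) - 113} = \frac{1}{-1962 - 113} = \frac{1}{-2075} = - \frac{1}{2075}$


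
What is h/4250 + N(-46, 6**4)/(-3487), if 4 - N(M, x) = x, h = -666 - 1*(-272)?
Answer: 2058561/7409875 ≈ 0.27781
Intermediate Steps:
h = -394 (h = -666 + 272 = -394)
N(M, x) = 4 - x
h/4250 + N(-46, 6**4)/(-3487) = -394/4250 + (4 - 1*6**4)/(-3487) = -394*1/4250 + (4 - 1*1296)*(-1/3487) = -197/2125 + (4 - 1296)*(-1/3487) = -197/2125 - 1292*(-1/3487) = -197/2125 + 1292/3487 = 2058561/7409875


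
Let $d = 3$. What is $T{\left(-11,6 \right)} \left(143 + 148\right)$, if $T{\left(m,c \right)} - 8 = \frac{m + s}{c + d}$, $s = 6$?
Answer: $\frac{6499}{3} \approx 2166.3$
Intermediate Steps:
$T{\left(m,c \right)} = 8 + \frac{6 + m}{3 + c}$ ($T{\left(m,c \right)} = 8 + \frac{m + 6}{c + 3} = 8 + \frac{6 + m}{3 + c}$)
$T{\left(-11,6 \right)} \left(143 + 148\right) = \frac{30 - 11 + 8 \cdot 6}{3 + 6} \left(143 + 148\right) = \frac{30 - 11 + 48}{9} \cdot 291 = \frac{1}{9} \cdot 67 \cdot 291 = \frac{67}{9} \cdot 291 = \frac{6499}{3}$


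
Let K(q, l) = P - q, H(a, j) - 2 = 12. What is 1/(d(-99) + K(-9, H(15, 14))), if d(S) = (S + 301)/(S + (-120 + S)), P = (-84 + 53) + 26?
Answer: 159/535 ≈ 0.29720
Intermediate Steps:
H(a, j) = 14 (H(a, j) = 2 + 12 = 14)
P = -5 (P = -31 + 26 = -5)
d(S) = (301 + S)/(-120 + 2*S)
K(q, l) = -5 - q
1/(d(-99) + K(-9, H(15, 14))) = 1/((301 - 99)/(2*(-60 - 99)) + (-5 - 1*(-9))) = 1/((1/2)*202/(-159) + (-5 + 9)) = 1/((1/2)*(-1/159)*202 + 4) = 1/(-101/159 + 4) = 1/(535/159) = 159/535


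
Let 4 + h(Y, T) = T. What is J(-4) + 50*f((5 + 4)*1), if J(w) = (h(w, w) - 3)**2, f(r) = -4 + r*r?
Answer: 3971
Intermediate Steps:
h(Y, T) = -4 + T
f(r) = -4 + r**2
J(w) = (-7 + w)**2 (J(w) = ((-4 + w) - 3)**2 = (-7 + w)**2)
J(-4) + 50*f((5 + 4)*1) = (-7 - 4)**2 + 50*(-4 + ((5 + 4)*1)**2) = (-11)**2 + 50*(-4 + (9*1)**2) = 121 + 50*(-4 + 9**2) = 121 + 50*(-4 + 81) = 121 + 50*77 = 121 + 3850 = 3971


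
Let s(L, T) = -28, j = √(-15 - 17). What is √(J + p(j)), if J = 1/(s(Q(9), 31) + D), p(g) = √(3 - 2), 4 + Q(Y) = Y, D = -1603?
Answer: √2658530/1631 ≈ 0.99969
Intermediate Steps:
Q(Y) = -4 + Y
j = 4*I*√2 (j = √(-32) = 4*I*√2 ≈ 5.6569*I)
p(g) = 1 (p(g) = √1 = 1)
J = -1/1631 (J = 1/(-28 - 1603) = 1/(-1631) = -1/1631 ≈ -0.00061312)
√(J + p(j)) = √(-1/1631 + 1) = √(1630/1631) = √2658530/1631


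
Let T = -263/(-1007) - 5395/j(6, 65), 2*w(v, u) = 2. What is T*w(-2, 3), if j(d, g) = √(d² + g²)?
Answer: 263/1007 - 5395*√4261/4261 ≈ -82.387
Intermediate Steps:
w(v, u) = 1 (w(v, u) = (½)*2 = 1)
T = 263/1007 - 5395*√4261/4261 (T = -263/(-1007) - 5395/√(6² + 65²) = -263*(-1/1007) - 5395/√(36 + 4225) = 263/1007 - 5395*√4261/4261 ≈ -82.387)
T*w(-2, 3) = (263/1007 - 5395*√4261/4261)*1 = 263/1007 - 5395*√4261/4261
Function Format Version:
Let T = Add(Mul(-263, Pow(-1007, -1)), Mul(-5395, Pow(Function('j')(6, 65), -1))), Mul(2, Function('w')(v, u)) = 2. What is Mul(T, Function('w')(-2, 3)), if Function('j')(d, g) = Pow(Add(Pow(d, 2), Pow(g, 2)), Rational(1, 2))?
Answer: Add(Rational(263, 1007), Mul(Rational(-5395, 4261), Pow(4261, Rational(1, 2)))) ≈ -82.387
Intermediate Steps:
Function('w')(v, u) = 1 (Function('w')(v, u) = Mul(Rational(1, 2), 2) = 1)
T = Add(Rational(263, 1007), Mul(Rational(-5395, 4261), Pow(4261, Rational(1, 2)))) (T = Add(Mul(-263, Pow(-1007, -1)), Mul(-5395, Pow(Pow(Add(Pow(6, 2), Pow(65, 2)), Rational(1, 2)), -1))) = Add(Mul(-263, Rational(-1, 1007)), Mul(-5395, Pow(Pow(Add(36, 4225), Rational(1, 2)), -1))) = Add(Rational(263, 1007), Mul(-5395, Pow(Pow(4261, Rational(1, 2)), -1))) = Add(Rational(263, 1007), Mul(-5395, Mul(Rational(1, 4261), Pow(4261, Rational(1, 2))))) = Add(Rational(263, 1007), Mul(Rational(-5395, 4261), Pow(4261, Rational(1, 2)))) ≈ -82.387)
Mul(T, Function('w')(-2, 3)) = Mul(Add(Rational(263, 1007), Mul(Rational(-5395, 4261), Pow(4261, Rational(1, 2)))), 1) = Add(Rational(263, 1007), Mul(Rational(-5395, 4261), Pow(4261, Rational(1, 2))))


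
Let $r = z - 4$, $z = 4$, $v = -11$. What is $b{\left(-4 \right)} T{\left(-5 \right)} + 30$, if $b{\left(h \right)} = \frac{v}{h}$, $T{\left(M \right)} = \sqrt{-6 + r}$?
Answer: $30 + \frac{11 i \sqrt{6}}{4} \approx 30.0 + 6.7361 i$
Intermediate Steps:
$r = 0$ ($r = 4 - 4 = 0$)
$T{\left(M \right)} = i \sqrt{6}$ ($T{\left(M \right)} = \sqrt{-6 + 0} = \sqrt{-6} = i \sqrt{6}$)
$b{\left(h \right)} = - \frac{11}{h}$
$b{\left(-4 \right)} T{\left(-5 \right)} + 30 = - \frac{11}{-4} i \sqrt{6} + 30 = \left(-11\right) \left(- \frac{1}{4}\right) i \sqrt{6} + 30 = \frac{11 i \sqrt{6}}{4} + 30 = 30 + \frac{11 i \sqrt{6}}{4}$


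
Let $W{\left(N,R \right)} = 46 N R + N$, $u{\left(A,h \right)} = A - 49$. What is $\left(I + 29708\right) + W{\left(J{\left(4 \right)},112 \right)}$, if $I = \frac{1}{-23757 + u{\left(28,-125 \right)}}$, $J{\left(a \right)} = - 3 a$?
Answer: $- \frac{763939585}{23778} \approx -32128.0$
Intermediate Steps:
$u{\left(A,h \right)} = -49 + A$
$W{\left(N,R \right)} = N + 46 N R$ ($W{\left(N,R \right)} = 46 N R + N = N + 46 N R$)
$I = - \frac{1}{23778}$ ($I = \frac{1}{-23757 + \left(-49 + 28\right)} = \frac{1}{-23757 - 21} = \frac{1}{-23778} = - \frac{1}{23778} \approx -4.2056 \cdot 10^{-5}$)
$\left(I + 29708\right) + W{\left(J{\left(4 \right)},112 \right)} = \left(- \frac{1}{23778} + 29708\right) + \left(-3\right) 4 \left(1 + 46 \cdot 112\right) = \frac{706396823}{23778} - 12 \left(1 + 5152\right) = \frac{706396823}{23778} - 61836 = - \frac{763939585}{23778}$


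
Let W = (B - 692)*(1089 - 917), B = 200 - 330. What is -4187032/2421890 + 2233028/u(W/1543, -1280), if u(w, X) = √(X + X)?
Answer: -2093516/1210945 - 558257*I*√10/40 ≈ -1.7288 - 44134.0*I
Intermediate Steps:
B = -130
W = -141384 (W = (-130 - 692)*(1089 - 917) = -822*172 = -141384)
u(w, X) = √2*√X (u(w, X) = √(2*X) = √2*√X)
-4187032/2421890 + 2233028/u(W/1543, -1280) = -4187032/2421890 + 2233028/((√2*√(-1280))) = -4187032*1/2421890 + 2233028/((√2*(16*I*√5))) = -2093516/1210945 + 2233028/((16*I*√10)) = -2093516/1210945 + 2233028*(-I*√10/160) = -2093516/1210945 - 558257*I*√10/40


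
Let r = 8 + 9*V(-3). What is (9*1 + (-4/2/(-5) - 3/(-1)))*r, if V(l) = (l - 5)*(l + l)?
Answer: 5456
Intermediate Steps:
V(l) = 2*l*(-5 + l) (V(l) = (-5 + l)*(2*l) = 2*l*(-5 + l))
r = 440 (r = 8 + 9*(2*(-3)*(-5 - 3)) = 8 + 9*(2*(-3)*(-8)) = 8 + 9*48 = 8 + 432 = 440)
(9*1 + (-4/2/(-5) - 3/(-1)))*r = (9*1 + (-4/2/(-5) - 3/(-1)))*440 = (9 + (-4*½*(-⅕) - 3*(-1)))*440 = (9 + (-2*(-⅕) + 3))*440 = (9 + (⅖ + 3))*440 = (9 + 17/5)*440 = (62/5)*440 = 5456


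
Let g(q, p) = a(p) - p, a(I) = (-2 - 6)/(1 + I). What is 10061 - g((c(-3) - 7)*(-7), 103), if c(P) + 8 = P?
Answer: 132133/13 ≈ 10164.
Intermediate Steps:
a(I) = -8/(1 + I)
c(P) = -8 + P
g(q, p) = -p - 8/(1 + p) (g(q, p) = -8/(1 + p) - p = -p - 8/(1 + p))
10061 - g((c(-3) - 7)*(-7), 103) = 10061 - (-8 - 1*103*(1 + 103))/(1 + 103) = 10061 - (-8 - 1*103*104)/104 = 10061 - (-8 - 10712)/104 = 10061 - (-10720)/104 = 10061 - 1*(-1340/13) = 10061 + 1340/13 = 132133/13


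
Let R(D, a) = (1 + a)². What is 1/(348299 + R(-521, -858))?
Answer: 1/1082748 ≈ 9.2358e-7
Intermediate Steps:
1/(348299 + R(-521, -858)) = 1/(348299 + (1 - 858)²) = 1/(348299 + (-857)²) = 1/(348299 + 734449) = 1/1082748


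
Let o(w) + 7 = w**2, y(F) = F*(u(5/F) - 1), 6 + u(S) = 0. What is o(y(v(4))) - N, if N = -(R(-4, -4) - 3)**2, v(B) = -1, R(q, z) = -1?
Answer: 58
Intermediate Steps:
u(S) = -6 (u(S) = -6 + 0 = -6)
y(F) = -7*F (y(F) = F*(-6 - 1) = F*(-7) = -7*F)
N = -16 (N = -(-1 - 3)**2 = -1*(-4)**2 = -1*16 = -16)
o(w) = -7 + w**2
o(y(v(4))) - N = (-7 + (-7*(-1))**2) - 1*(-16) = (-7 + 7**2) + 16 = (-7 + 49) + 16 = 42 + 16 = 58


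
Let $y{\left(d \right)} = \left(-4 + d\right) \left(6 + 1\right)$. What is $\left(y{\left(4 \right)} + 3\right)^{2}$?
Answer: $9$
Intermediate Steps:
$y{\left(d \right)} = -28 + 7 d$ ($y{\left(d \right)} = \left(-4 + d\right) 7 = -28 + 7 d$)
$\left(y{\left(4 \right)} + 3\right)^{2} = \left(\left(-28 + 7 \cdot 4\right) + 3\right)^{2} = \left(\left(-28 + 28\right) + 3\right)^{2} = \left(0 + 3\right)^{2} = 3^{2} = 9$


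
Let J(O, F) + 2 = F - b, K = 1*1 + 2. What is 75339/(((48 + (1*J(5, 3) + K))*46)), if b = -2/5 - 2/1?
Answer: 376695/12512 ≈ 30.107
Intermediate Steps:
K = 3 (K = 1 + 2 = 3)
b = -12/5 (b = -2*1/5 - 2*1 = -2/5 - 2 = -12/5 ≈ -2.4000)
J(O, F) = 2/5 + F (J(O, F) = -2 + (F - 1*(-12/5)) = -2 + (F + 12/5) = -2 + (12/5 + F) = 2/5 + F)
75339/(((48 + (1*J(5, 3) + K))*46)) = 75339/(((48 + (1*(2/5 + 3) + 3))*46)) = 75339/(((48 + (1*(17/5) + 3))*46)) = 75339/(((48 + (17/5 + 3))*46)) = 75339/(((48 + 32/5)*46)) = 75339/(((272/5)*46)) = 75339/(12512/5) = 75339*(5/12512) = 376695/12512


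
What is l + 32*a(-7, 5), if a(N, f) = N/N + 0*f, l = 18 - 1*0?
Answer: 50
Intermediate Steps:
l = 18 (l = 18 + 0 = 18)
a(N, f) = 1 (a(N, f) = 1 + 0 = 1)
l + 32*a(-7, 5) = 18 + 32*1 = 18 + 32 = 50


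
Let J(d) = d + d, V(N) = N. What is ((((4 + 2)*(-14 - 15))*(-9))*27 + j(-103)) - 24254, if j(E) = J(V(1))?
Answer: 18030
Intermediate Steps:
J(d) = 2*d
j(E) = 2 (j(E) = 2*1 = 2)
((((4 + 2)*(-14 - 15))*(-9))*27 + j(-103)) - 24254 = ((((4 + 2)*(-14 - 15))*(-9))*27 + 2) - 24254 = (((6*(-29))*(-9))*27 + 2) - 24254 = (-174*(-9)*27 + 2) - 24254 = (1566*27 + 2) - 24254 = (42282 + 2) - 24254 = 42284 - 24254 = 18030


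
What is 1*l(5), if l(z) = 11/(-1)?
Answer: -11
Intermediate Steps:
l(z) = -11 (l(z) = 11*(-1) = -11)
1*l(5) = 1*(-11) = -11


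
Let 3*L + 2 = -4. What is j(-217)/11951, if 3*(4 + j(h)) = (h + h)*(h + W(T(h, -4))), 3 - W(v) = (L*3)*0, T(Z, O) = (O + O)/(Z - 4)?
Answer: 92864/35853 ≈ 2.5901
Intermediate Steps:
T(Z, O) = 2*O/(-4 + Z) (T(Z, O) = (2*O)/(-4 + Z) = 2*O/(-4 + Z))
L = -2 (L = -⅔ + (⅓)*(-4) = -⅔ - 4/3 = -2)
W(v) = 3 (W(v) = 3 - (-2*3)*0 = 3 - (-6)*0 = 3 - 1*0 = 3 + 0 = 3)
j(h) = -4 + 2*h*(3 + h)/3 (j(h) = -4 + ((h + h)*(h + 3))/3 = -4 + ((2*h)*(3 + h))/3 = -4 + (2*h*(3 + h))/3 = -4 + 2*h*(3 + h)/3)
j(-217)/11951 = (-4 + 2*(-217) + (⅔)*(-217)²)/11951 = (-4 - 434 + (⅔)*47089)*(1/11951) = (-4 - 434 + 94178/3)*(1/11951) = (92864/3)*(1/11951) = 92864/35853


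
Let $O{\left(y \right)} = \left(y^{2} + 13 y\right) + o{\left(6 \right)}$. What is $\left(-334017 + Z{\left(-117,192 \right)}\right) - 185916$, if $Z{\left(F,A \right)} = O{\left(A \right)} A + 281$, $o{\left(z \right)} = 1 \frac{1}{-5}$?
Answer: $\frac{35187148}{5} \approx 7.0374 \cdot 10^{6}$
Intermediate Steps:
$o{\left(z \right)} = - \frac{1}{5}$ ($o{\left(z \right)} = 1 \left(- \frac{1}{5}\right) = - \frac{1}{5}$)
$O{\left(y \right)} = - \frac{1}{5} + y^{2} + 13 y$ ($O{\left(y \right)} = \left(y^{2} + 13 y\right) - \frac{1}{5} = - \frac{1}{5} + y^{2} + 13 y$)
$Z{\left(F,A \right)} = 281 + A \left(- \frac{1}{5} + A^{2} + 13 A\right)$ ($Z{\left(F,A \right)} = \left(- \frac{1}{5} + A^{2} + 13 A\right) A + 281 = A \left(- \frac{1}{5} + A^{2} + 13 A\right) + 281 = 281 + A \left(- \frac{1}{5} + A^{2} + 13 A\right)$)
$\left(-334017 + Z{\left(-117,192 \right)}\right) - 185916 = \left(-334017 + \left(281 + 192^{3} + 13 \cdot 192^{2} - \frac{192}{5}\right)\right) - 185916 = \left(-334017 + \left(281 + 7077888 + 13 \cdot 36864 - \frac{192}{5}\right)\right) - 185916 = \left(-334017 + \left(281 + 7077888 + 479232 - \frac{192}{5}\right)\right) - 185916 = \left(-334017 + \frac{37786813}{5}\right) - 185916 = \frac{36116728}{5} - 185916 = \frac{35187148}{5}$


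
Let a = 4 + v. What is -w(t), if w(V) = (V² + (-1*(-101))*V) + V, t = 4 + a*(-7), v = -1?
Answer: 1445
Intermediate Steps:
a = 3 (a = 4 - 1 = 3)
t = -17 (t = 4 + 3*(-7) = 4 - 21 = -17)
w(V) = V² + 102*V (w(V) = (V² + 101*V) + V = V² + 102*V)
-w(t) = -(-17)*(102 - 17) = -(-17)*85 = -1*(-1445) = 1445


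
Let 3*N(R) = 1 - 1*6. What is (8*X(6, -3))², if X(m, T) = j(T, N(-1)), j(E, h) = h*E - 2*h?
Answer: 40000/9 ≈ 4444.4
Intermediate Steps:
N(R) = -5/3 (N(R) = (1 - 1*6)/3 = (1 - 6)/3 = (⅓)*(-5) = -5/3)
j(E, h) = -2*h + E*h (j(E, h) = E*h - 2*h = -2*h + E*h)
X(m, T) = 10/3 - 5*T/3 (X(m, T) = -5*(-2 + T)/3 = 10/3 - 5*T/3)
(8*X(6, -3))² = (8*(10/3 - 5/3*(-3)))² = (8*(10/3 + 5))² = (8*(25/3))² = (200/3)² = 40000/9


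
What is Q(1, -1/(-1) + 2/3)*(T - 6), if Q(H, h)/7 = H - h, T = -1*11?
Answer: 238/3 ≈ 79.333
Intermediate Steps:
T = -11
Q(H, h) = -7*h + 7*H (Q(H, h) = 7*(H - h) = -7*h + 7*H)
Q(1, -1/(-1) + 2/3)*(T - 6) = (-7*(-1/(-1) + 2/3) + 7*1)*(-11 - 6) = (-7*(-1*(-1) + 2*(⅓)) + 7)*(-17) = (-7*(1 + ⅔) + 7)*(-17) = (-7*5/3 + 7)*(-17) = (-35/3 + 7)*(-17) = -14/3*(-17) = 238/3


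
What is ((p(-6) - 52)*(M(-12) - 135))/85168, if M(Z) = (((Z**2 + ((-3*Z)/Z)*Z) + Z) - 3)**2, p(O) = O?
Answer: -392805/21292 ≈ -18.448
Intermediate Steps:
M(Z) = (-3 + Z**2 - 2*Z)**2 (M(Z) = (((Z**2 - 3*Z) + Z) - 3)**2 = ((Z**2 - 2*Z) - 3)**2 = (-3 + Z**2 - 2*Z)**2)
((p(-6) - 52)*(M(-12) - 135))/85168 = ((-6 - 52)*((3 - 1*(-12)**2 + 2*(-12))**2 - 135))/85168 = -58*((3 - 1*144 - 24)**2 - 135)*(1/85168) = -58*((3 - 144 - 24)**2 - 135)*(1/85168) = -58*((-165)**2 - 135)*(1/85168) = -58*(27225 - 135)*(1/85168) = -58*27090*(1/85168) = -1571220*1/85168 = -392805/21292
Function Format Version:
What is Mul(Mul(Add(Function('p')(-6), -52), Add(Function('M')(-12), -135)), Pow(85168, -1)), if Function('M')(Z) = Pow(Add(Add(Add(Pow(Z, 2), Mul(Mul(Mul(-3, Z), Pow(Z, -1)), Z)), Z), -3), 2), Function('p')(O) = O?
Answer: Rational(-392805, 21292) ≈ -18.448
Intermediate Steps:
Function('M')(Z) = Pow(Add(-3, Pow(Z, 2), Mul(-2, Z)), 2) (Function('M')(Z) = Pow(Add(Add(Add(Pow(Z, 2), Mul(-3, Z)), Z), -3), 2) = Pow(Add(Add(Pow(Z, 2), Mul(-2, Z)), -3), 2) = Pow(Add(-3, Pow(Z, 2), Mul(-2, Z)), 2))
Mul(Mul(Add(Function('p')(-6), -52), Add(Function('M')(-12), -135)), Pow(85168, -1)) = Mul(Mul(Add(-6, -52), Add(Pow(Add(3, Mul(-1, Pow(-12, 2)), Mul(2, -12)), 2), -135)), Pow(85168, -1)) = Mul(Mul(-58, Add(Pow(Add(3, Mul(-1, 144), -24), 2), -135)), Rational(1, 85168)) = Mul(Mul(-58, Add(Pow(Add(3, -144, -24), 2), -135)), Rational(1, 85168)) = Mul(Mul(-58, Add(Pow(-165, 2), -135)), Rational(1, 85168)) = Mul(Mul(-58, Add(27225, -135)), Rational(1, 85168)) = Mul(Mul(-58, 27090), Rational(1, 85168)) = Mul(-1571220, Rational(1, 85168)) = Rational(-392805, 21292)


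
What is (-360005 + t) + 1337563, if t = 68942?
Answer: 1046500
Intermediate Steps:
(-360005 + t) + 1337563 = (-360005 + 68942) + 1337563 = -291063 + 1337563 = 1046500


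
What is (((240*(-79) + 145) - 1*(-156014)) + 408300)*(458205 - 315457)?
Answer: 77868891252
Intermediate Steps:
(((240*(-79) + 145) - 1*(-156014)) + 408300)*(458205 - 315457) = (((-18960 + 145) + 156014) + 408300)*142748 = ((-18815 + 156014) + 408300)*142748 = (137199 + 408300)*142748 = 545499*142748 = 77868891252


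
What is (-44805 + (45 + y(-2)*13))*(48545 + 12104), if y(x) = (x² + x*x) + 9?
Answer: -2701245811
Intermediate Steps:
y(x) = 9 + 2*x² (y(x) = (x² + x²) + 9 = 2*x² + 9 = 9 + 2*x²)
(-44805 + (45 + y(-2)*13))*(48545 + 12104) = (-44805 + (45 + (9 + 2*(-2)²)*13))*(48545 + 12104) = (-44805 + (45 + (9 + 2*4)*13))*60649 = (-44805 + (45 + (9 + 8)*13))*60649 = (-44805 + (45 + 17*13))*60649 = (-44805 + (45 + 221))*60649 = (-44805 + 266)*60649 = -44539*60649 = -2701245811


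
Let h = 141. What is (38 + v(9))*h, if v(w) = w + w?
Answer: 7896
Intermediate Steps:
v(w) = 2*w
(38 + v(9))*h = (38 + 2*9)*141 = (38 + 18)*141 = 56*141 = 7896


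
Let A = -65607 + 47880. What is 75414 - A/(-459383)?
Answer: 34643891835/459383 ≈ 75414.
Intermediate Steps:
A = -17727
75414 - A/(-459383) = 75414 - (-17727)/(-459383) = 75414 - (-17727)*(-1)/459383 = 75414 - 1*17727/459383 = 75414 - 17727/459383 = 34643891835/459383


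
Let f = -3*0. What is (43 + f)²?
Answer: 1849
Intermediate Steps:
f = 0
(43 + f)² = (43 + 0)² = 43² = 1849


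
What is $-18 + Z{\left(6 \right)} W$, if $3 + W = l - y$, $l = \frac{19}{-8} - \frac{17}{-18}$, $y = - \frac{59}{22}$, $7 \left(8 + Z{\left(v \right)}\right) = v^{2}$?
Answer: $- \frac{18023}{1386} \approx -13.004$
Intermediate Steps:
$Z{\left(v \right)} = -8 + \frac{v^{2}}{7}$
$y = - \frac{59}{22}$ ($y = \left(-59\right) \frac{1}{22} = - \frac{59}{22} \approx -2.6818$)
$l = - \frac{103}{72}$ ($l = 19 \left(- \frac{1}{8}\right) - - \frac{17}{18} = - \frac{19}{8} + \frac{17}{18} = - \frac{103}{72} \approx -1.4306$)
$W = - \frac{1385}{792}$ ($W = -3 - - \frac{991}{792} = -3 + \left(- \frac{103}{72} + \frac{59}{22}\right) = -3 + \frac{991}{792} = - \frac{1385}{792} \approx -1.7487$)
$-18 + Z{\left(6 \right)} W = -18 + \left(-8 + \frac{6^{2}}{7}\right) \left(- \frac{1385}{792}\right) = -18 + \left(-8 + \frac{1}{7} \cdot 36\right) \left(- \frac{1385}{792}\right) = -18 + \left(-8 + \frac{36}{7}\right) \left(- \frac{1385}{792}\right) = -18 - - \frac{6925}{1386} = -18 + \frac{6925}{1386} = - \frac{18023}{1386}$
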